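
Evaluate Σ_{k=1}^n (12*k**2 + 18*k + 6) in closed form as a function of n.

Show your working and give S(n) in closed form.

S(n) = n*(4*n**2 + 15*n + 17)

r(k) = (2*k**2 + 7*k + 6)/(2*k**2 + 3*k + 1) after simplifying.
Take A(k)=1, B(k)=1, C(k)=k**2 + 3*k/2 + 1/2.
Set up (1)·f(k+1) − (1)·f(k) − (k**2 + 3*k/2 + 1/2) = 0.
From deg A=0, deg B=0, deg C=2: d=3.
Solve for f: f(k) = k*(k + 1)*(4*k - 1)/12 (degree 3 ≤ 3).
So s_k = (B(k−1)f/C)·t_k = (k*(4*k - 1)/(6*(2*k + 1)))·t_k = k*(4*k**2 + 3*k - 1).
Δs = 12*k**2 + 18*k + 6, as required.
Telescope: S(n) = s_(n+1) − s_(1) = 4*n**3 + 15*n**2 + 17*n + 6 − (6) = n*(4*n**2 + 15*n + 17).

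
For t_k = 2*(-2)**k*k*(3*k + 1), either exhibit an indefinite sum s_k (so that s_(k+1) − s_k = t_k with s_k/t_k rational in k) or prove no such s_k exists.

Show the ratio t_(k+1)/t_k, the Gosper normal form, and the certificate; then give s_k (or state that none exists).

s_k = 2*(-2)**k*k*(1 - k)

The ratio is -2*(k + 1)*(3*k + 4)/(k*(3*k + 1)).
Gosper form: A/B · C(k+1)/C(k) with A=-2, B=1, C=k**2 + k/3.
Need (-2)·f(k+1) − (1)·f(k) = k**2 + k/3.
Bound: deg f ≤ 2.
Solving with deg f ≤ 2: f(k) = -k*(k - 1)/3.
So s_k = (B(k−1)f/C)·t_k = (-(k - 1)/(3*k + 1))·t_k = 2*(-2)**k*k*(1 - k).
Δs = 2*(-2)**k*k*(3*k + 1), as required.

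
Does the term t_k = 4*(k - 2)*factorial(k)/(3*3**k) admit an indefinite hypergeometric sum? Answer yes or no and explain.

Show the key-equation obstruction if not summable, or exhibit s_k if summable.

Ratio r(k) = (k**2 - 1)/(3*(k - 2)).
Gosper form: A/B · C(k+1)/C(k) with A=k/3 + 1/3, B=1, C=k - 2.
Key eq: (k/3 + 1/3)·f(k+1) = (1)·f(k) + (k - 2).
d = 0 from the (1,0,1) case.
Solve for f: f(k) = 3 (degree 0 ≤ 0).
Certificate R = B(k−1)f/C = 3/(k - 2) gives s_k = 4*factorial(k)/3**k.
s_(k+1) − s_k = 4*(k - 2)*factorial(k)/(3*3**k) = t_k.

Yes. s_k = 4*factorial(k)/3**k.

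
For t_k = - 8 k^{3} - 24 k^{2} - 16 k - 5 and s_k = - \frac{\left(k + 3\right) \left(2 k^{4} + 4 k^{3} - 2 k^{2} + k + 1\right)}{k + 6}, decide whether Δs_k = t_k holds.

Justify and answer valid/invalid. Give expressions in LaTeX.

Invalid: residual \frac{3 \left(6 k^{4} + 68 k^{3} + 162 k^{2} + 100 k + 29\right)}{k^{2} + 13 k + 42} ≠ 0.

s_(k+1) = (-2*k**5 - 20*k**4 - 70*k**3 - 105*k**2 - 74*k - 24)/(k + 7)
s_(k+1) − s_k = (-8*k**5 - 110*k**4 - 460*k**3 - 735*k**2 - 437*k - 123)/(k**2 + 13*k + 42)
(s_(k+1) − s_k) − t_k = 3*(6*k**4 + 68*k**3 + 162*k**2 + 100*k + 29)/(k**2 + 13*k + 42)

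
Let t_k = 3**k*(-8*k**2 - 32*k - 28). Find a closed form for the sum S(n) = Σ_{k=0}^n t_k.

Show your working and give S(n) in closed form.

The ratio is 3*(2*k**2 + 12*k + 17)/(2*k**2 + 8*k + 7).
Gosper form: A/B · C(k+1)/C(k) with A=3, B=1, C=k**2 + 4*k + 7/2.
Key eq: (3)·f(k+1) = (1)·f(k) + (k**2 + 4*k + 7/2).
Degrees (0,0,2) ⇒ d ≤ 2.
Solving with deg f ≤ 2: f(k) = (2*k**2 + 2*k + 1)/4.
Get s_k = R·t_k = 3**k*(-4*k**2 - 4*k - 2) with R(k) = B(k−1)f(k)/C(k) = (2*k**2 + 2*k + 1)/(2*(2*k**2 + 8*k + 7)).
Check: Δs_k = 3**k*(-8*k**2 - 32*k - 28). ✓
Evaluate: s_(n+1) = 3**(n + 1)*(-4*n**2 - 12*n - 10); subtract s_(0) = -2 ⇒ S(n) = -12*3**n*n**2 - 36*3**n*n - 30*3**n + 2.

S(n) = -12*3**n*n**2 - 36*3**n*n - 30*3**n + 2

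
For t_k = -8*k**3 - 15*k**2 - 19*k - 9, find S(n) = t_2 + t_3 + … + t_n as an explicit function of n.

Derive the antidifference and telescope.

S(n) = -2*n**4 - 9*n**3 - 19*n**2 - 21*n + 51

Ratio r(k) = (8*k**3 + 39*k**2 + 73*k + 51)/(8*k**3 + 15*k**2 + 19*k + 9).
Normal form (A,B,C) = (1, 1, k**3 + 15*k**2/8 + 19*k/8 + 9/8).
Key eq: (1)·f(k+1) = (1)·f(k) + (k**3 + 15*k**2/8 + 19*k/8 + 9/8).
From deg A=0, deg B=0, deg C=3: d=4.
A polynomial solution: f(k) = k*(2*k + 1)*(k**2 + 2)/8.
So s_k = (B(k−1)f/C)·t_k = (k*(2*k + 1)*(k**2 + 2)/(8*k**3 + 15*k**2 + 19*k + 9))·t_k = k*(-2*k**3 - k**2 - 4*k - 2).
Δs = -8*k**3 - 15*k**2 - 19*k - 9, as required.
Σ_(k=2)^n t_k = s_(n+1) − s_(2) = (-2*n**4 - 9*n**3 - 19*n**2 - 21*n - 9) − (-60), i.e. -2*n**4 - 9*n**3 - 19*n**2 - 21*n + 51.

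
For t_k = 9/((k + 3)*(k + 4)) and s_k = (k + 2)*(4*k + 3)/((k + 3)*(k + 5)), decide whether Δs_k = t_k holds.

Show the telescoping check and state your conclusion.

s_(k+1) = (k + 3)*(4*k + 7)/((k + 4)*(k + 6))
s_(k+1) − s_k = 3*(7*k**2 + 43*k + 57)/(k**4 + 18*k**3 + 119*k**2 + 342*k + 360)
(s_(k+1) − s_k) − t_k = 3*(4*k**2 + 10*k - 33)/(k**4 + 18*k**3 + 119*k**2 + 342*k + 360)

Invalid: residual 3*(4*k**2 + 10*k - 33)/(k**4 + 18*k**3 + 119*k**2 + 342*k + 360) ≠ 0.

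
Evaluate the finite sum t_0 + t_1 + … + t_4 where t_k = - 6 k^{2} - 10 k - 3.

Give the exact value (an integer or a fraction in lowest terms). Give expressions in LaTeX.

Ratio r(k) = (6*k**2 + 22*k + 19)/(6*k**2 + 10*k + 3).
A = 1, B = 1, C = k**2 + 5*k/3 + 1/2.
Set up (1)·f(k+1) − (1)·f(k) − (k**2 + 5*k/3 + 1/2) = 0.
From deg A=0, deg B=0, deg C=2: d=3.
Solving with deg f ≤ 3: f(k) = k*(2*k**2 + 2*k - 1)/6.
R(k) = B(k−1)·f(k)/C(k) = k*(2*k**2 + 2*k - 1)/(6*k**2 + 10*k + 3); s_k = R·t_k = k*(-2*k**2 - 2*k + 1).
Check: Δs_k = -6*k**2 - 10*k - 3. ✓
Σ_(k=0)^(4) t_k = s_(5) − s_(0) = -295 − (0) = -295.

Σ = -295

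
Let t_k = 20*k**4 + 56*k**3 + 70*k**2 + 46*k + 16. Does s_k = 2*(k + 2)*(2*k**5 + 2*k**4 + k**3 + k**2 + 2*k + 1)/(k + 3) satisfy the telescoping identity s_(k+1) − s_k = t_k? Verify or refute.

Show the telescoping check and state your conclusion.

Invalid: residual 2*(-8*k**5 - 56*k**4 - 118*k**3 - 127*k**2 - 75*k - 23)/(k**2 + 7*k + 12) ≠ 0.

s_(k+1) = 2*(2*k**6 + 18*k**5 + 65*k**4 + 123*k**3 + 133*k**2 + 84*k + 27)/(k + 4)
s_(k+1) − s_k = 2*(10*k**6 + 90*k**5 + 295*k**4 + 486*k**3 + 462*k**2 + 257*k + 73)/(k**2 + 7*k + 12)
(s_(k+1) − s_k) − t_k = 2*(-8*k**5 - 56*k**4 - 118*k**3 - 127*k**2 - 75*k - 23)/(k**2 + 7*k + 12)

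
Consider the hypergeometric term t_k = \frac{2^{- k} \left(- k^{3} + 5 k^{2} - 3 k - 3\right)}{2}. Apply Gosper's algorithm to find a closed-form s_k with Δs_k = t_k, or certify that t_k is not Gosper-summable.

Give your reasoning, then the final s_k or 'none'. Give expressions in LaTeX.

Compute t_(k+1)/t_k: get (k**3/2 - k**2 - 2*k + 1)/(k**3 - 5*k**2 + 3*k + 3).
Take A(k)=1/2, B(k)=1, C(k)=k**3 - 5*k**2 + 3*k + 3.
Key eq: (1/2)·f(k+1) = (1)·f(k) + (k**3 - 5*k**2 + 3*k + 3).
Bound: deg f ≤ 3.
Coefficient equations give f(k) = -2*(k**3 - 2*k**2 + 2*k + 4).
R(k) = B(k−1)·f(k)/C(k) = -2*(k**3 - 2*k**2 + 2*k + 4)/(k**3 - 5*k**2 + 3*k + 3); s_k = R·t_k = (k**3 - 2*k**2 + 2*k + 4)/2**k.
Δs = (-k**3 + 5*k**2 - 3*k - 3)/(2*2**k), as required.

s_k = 2^{- k} \left(k^{3} - 2 k^{2} + 2 k + 4\right)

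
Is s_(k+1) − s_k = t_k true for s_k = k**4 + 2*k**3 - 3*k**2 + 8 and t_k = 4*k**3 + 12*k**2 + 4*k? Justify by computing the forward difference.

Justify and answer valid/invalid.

s_(k+1) = k**4 + 6*k**3 + 9*k**2 + 4*k + 8
s_(k+1) − s_k = 4*k*(k**2 + 3*k + 1)
(s_(k+1) − s_k) − t_k = 0

Valid: the claim telescopes to t_k.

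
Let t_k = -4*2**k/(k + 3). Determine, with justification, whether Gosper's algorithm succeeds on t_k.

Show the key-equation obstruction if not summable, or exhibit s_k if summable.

Step 1: r(k) = 2*(k + 3)/(k + 4).
So A=2*k + 6 and B=k + 4, with C=1.
Need (2*k + 6)·f(k+1) − (k + 3)·f(k) = 1.
Bound: deg f ≤ -1.
Negative degree bound (-1): no f exists, t_k not Gosper-summable.

No. Not Gosper-summable.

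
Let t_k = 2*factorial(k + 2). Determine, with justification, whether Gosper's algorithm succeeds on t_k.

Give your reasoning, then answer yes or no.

Compute t_(k+1)/t_k: get k + 3.
So A=k + 3 and B=1, with C=1.
Set up (k + 3)·f(k+1) − (1)·f(k) − (1) = 0.
From deg A=1, deg B=0, deg C=0: d=-1.
d = -1 < 0 ⇒ no nonzero polynomial f; not summable.

No; the degree bound rules out any f.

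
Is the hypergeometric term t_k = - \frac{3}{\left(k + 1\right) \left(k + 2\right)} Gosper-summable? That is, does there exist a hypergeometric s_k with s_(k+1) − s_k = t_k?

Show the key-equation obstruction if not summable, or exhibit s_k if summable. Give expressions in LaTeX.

Yes. s_k = - \frac{3 k}{k + 1}.

Step 1: r(k) = (k + 1)/(k + 3).
Normal form (A,B,C) = (k + 1, k + 3, 1).
Need (k + 1)·f(k+1) − (k + 2)·f(k) = 1.
From deg A=1, deg B=1, deg C=0: d=1.
Match coefficients ⇒ f(k) = k.
So s_k = (B(k−1)f/C)·t_k = (k*(k + 2))·t_k = -3*k/(k + 1).
Verify: -3/(k**2 + 3*k + 2) matches t_k.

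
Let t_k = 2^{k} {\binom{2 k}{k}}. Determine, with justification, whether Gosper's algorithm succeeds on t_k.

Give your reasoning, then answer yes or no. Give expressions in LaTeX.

r(k) = 4*(2*k + 1)/(k + 1) after simplifying.
Factor: A=8*k + 4; B=k + 1; C=1.
Set up (8*k + 4)·f(k+1) − (k)·f(k) − (1) = 0.
d = -1 from the (1,1,0) case.
deg f ≤ -1 is impossible — no certificate.

No. Not Gosper-summable.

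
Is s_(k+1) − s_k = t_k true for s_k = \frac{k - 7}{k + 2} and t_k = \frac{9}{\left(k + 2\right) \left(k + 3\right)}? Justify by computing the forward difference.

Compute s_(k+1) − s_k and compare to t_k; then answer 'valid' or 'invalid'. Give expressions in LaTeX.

Valid: the claim telescopes to t_k.

s_(k+1) = (k - 6)/(k + 3)
s_(k+1) − s_k = 9/(k**2 + 5*k + 6)
(s_(k+1) − s_k) − t_k = 0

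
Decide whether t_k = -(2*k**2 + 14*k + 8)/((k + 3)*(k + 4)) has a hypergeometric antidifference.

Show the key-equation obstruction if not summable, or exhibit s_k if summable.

Yes. s_k = -2*k*(3*k + 1)/(3*k + 9).

t_(k+1)/t_k = (k + 3)*(7*k + (k + 1)**2 + 11)/((k + 5)*(k**2 + 7*k + 4)).
Factor: A=k + 3; B=k + 5; C=k**2 + 7*k + 4.
Key eq: (k + 3)·f(k+1) = (k + 4)·f(k) + (k**2 + 7*k + 4).
d = 2 from the (1,1,2) case.
Match coefficients ⇒ f(k) = k*(3*k + 1)/3.
Certificate R = B(k−1)f/C = k*(k + 4)*(3*k + 1)/(3*(k**2 + 7*k + 4)) gives s_k = -2*k*(3*k + 1)/(3*k + 9).
s_(k+1) − s_k = 2*(-k**2 - 7*k - 4)/(k**2 + 7*k + 12) = t_k.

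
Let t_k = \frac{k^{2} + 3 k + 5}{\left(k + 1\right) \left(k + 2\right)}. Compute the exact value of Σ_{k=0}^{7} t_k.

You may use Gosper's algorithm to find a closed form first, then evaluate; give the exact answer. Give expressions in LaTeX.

r(k) = (k + 1)*(3*k + (k + 1)**2 + 8)/((k + 3)*(k**2 + 3*k + 5)) after simplifying.
Gosper form: A/B · C(k+1)/C(k) with A=k + 1, B=k + 3, C=k**2 + 3*k + 5.
Set up (k + 1)·f(k+1) − (k + 2)·f(k) − (k**2 + 3*k + 5) = 0.
From deg A=1, deg B=1, deg C=2: d=2.
A polynomial solution: f(k) = k*(k + 4).
Get s_k = R·t_k = k*(k + 4)/(k + 1) with R(k) = B(k−1)f(k)/C(k) = k*(k + 2)*(k + 4)/(k**2 + 3*k + 5).
Verify: (k**2 + 3*k + 5)/(k**2 + 3*k + 2) matches t_k.
Sum = s_(8) − s_(0); s_(8) = 32/3, s_(0) = 0 ⇒ 32/3.

Σ = 32/3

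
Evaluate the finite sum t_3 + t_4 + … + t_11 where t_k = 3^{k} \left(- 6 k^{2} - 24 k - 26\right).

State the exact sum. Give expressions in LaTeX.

Σ = -250839072

t_(k+1)/t_k = 3*(3*k**2 + 18*k + 28)/(3*k**2 + 12*k + 13).
Take A(k)=3, B(k)=1, C(k)=k**2 + 4*k + 13/3.
Solve (3)·f(k+1) − (1)·f(k) = k**2 + 4*k + 13/3.
From deg A=0, deg B=0, deg C=2: d=2.
Match coefficients ⇒ f(k) = (3*k**2 + 3*k + 4)/6.
So s_k = (B(k−1)f/C)·t_k = ((3*k**2 + 3*k + 4)/(2*(3*k**2 + 12*k + 13)))·t_k = 3**k*(-3*k**2 - 3*k - 4).
Check: Δs_k = 3**k*(-6*k**2 - 24*k - 26). ✓
Sum = s_(12) − s_(3); s_(12) = -250840152, s_(3) = -1080 ⇒ -250839072.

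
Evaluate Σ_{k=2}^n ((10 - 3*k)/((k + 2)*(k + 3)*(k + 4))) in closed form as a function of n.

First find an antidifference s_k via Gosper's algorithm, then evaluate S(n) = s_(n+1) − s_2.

r(k) = (k + 2)*(3*k - 7)/((k + 5)*(3*k - 10)) after simplifying.
Factor: A=k + 2; B=k + 5; C=k - 10/3.
Key eq: (k + 2)·f(k+1) = (k + 4)·f(k) + (k - 10/3).
deg f ≤ 2 (via 1,1,1).
A polynomial solution: f(k) = -k*(k + 14)/9.
So s_k = (B(k−1)f/C)·t_k = (-k*(k + 4)*(k + 14)/(3*(3*k - 10)))·t_k = k*(k + 14)/(3*(k + 2)*(k + 3)).
Verify: (10 - 3*k)/(k**3 + 9*k**2 + 26*k + 24) matches t_k.
Evaluate: s_(n+1) = (n**2 + 16*n + 15)/(3*(n**2 + 7*n + 12)); subtract s_(2) = 8/15 ⇒ S(n) = (-n**2 + 8*n - 7)/(5*(n**2 + 7*n + 12)).

S(n) = (-n**2 + 8*n - 7)/(5*(n**2 + 7*n + 12))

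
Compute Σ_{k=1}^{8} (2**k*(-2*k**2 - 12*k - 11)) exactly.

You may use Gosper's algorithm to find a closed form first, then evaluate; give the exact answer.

Σ = -100854

Ratio r(k) = 2*(2*k**2 + 16*k + 25)/(2*k**2 + 12*k + 11).
Normal form (A,B,C) = (2, 1, k**2 + 6*k + 11/2).
Set up (2)·f(k+1) − (1)·f(k) − (k**2 + 6*k + 11/2) = 0.
Bound: deg f ≤ 2.
Solve for f: f(k) = (2*k**2 + 4*k - 1)/2 (degree 2 ≤ 2).
Certificate R = B(k−1)f/C = (2*k**2 + 4*k - 1)/(2*k**2 + 12*k + 11) gives s_k = 2**k*(-2*k**2 - 4*k + 1).
Check: Δs_k = 2**k*(-2*k**2 - 12*k - 11). ✓
Evaluate s at k=9 and k=1: -100864 and -10; difference -100854.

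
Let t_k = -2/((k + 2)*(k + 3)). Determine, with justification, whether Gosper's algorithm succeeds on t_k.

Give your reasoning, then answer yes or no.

r(k) = (k + 2)/(k + 4) after simplifying.
Gosper form: A/B · C(k+1)/C(k) with A=k + 2, B=k + 4, C=1.
Need (k + 2)·f(k+1) − (k + 3)·f(k) = 1.
Bound: deg f ≤ 1.
A polynomial solution: f(k) = k/2.
R(k) = B(k−1)·f(k)/C(k) = k*(k + 3)/2; s_k = R·t_k = -k/(k + 2).
Verify: -2/(k**2 + 5*k + 6) matches t_k.

Yes. s_k = -k/(k + 2).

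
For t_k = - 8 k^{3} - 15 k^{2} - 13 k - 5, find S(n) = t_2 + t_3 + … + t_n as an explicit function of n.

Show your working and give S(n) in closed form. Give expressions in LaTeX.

S(n) = - 2 n^{4} - 9 n^{3} - 16 n^{2} - 14 n + 41

t_(k+1)/t_k = (8*k**3 + 39*k**2 + 67*k + 41)/(8*k**3 + 15*k**2 + 13*k + 5).
So A=1 and B=1, with C=k**3 + 15*k**2/8 + 13*k/8 + 5/8.
Need (1)·f(k+1) − (1)·f(k) = k**3 + 15*k**2/8 + 13*k/8 + 5/8.
From deg A=0, deg B=0, deg C=3: d=4.
Coefficient equations give f(k) = k*(2*k**3 + k**2 + k + 1)/8.
Certificate R = B(k−1)f/C = k*(2*k**3 + k**2 + k + 1)/(8*k**3 + 15*k**2 + 13*k + 5) gives s_k = k*(-2*k**3 - k**2 - k - 1).
s_(k+1) − s_k = -8*k**3 - 15*k**2 - 13*k - 5 = t_k.
Evaluate: s_(n+1) = -2*n**4 - 9*n**3 - 16*n**2 - 14*n - 5; subtract s_(2) = -46 ⇒ S(n) = -2*n**4 - 9*n**3 - 16*n**2 - 14*n + 41.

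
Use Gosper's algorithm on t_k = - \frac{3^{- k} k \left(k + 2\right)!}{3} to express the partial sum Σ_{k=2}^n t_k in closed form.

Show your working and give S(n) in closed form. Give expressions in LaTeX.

t_(k+1)/t_k = (k + 1)*(k + 3)/(3*k).
Factor: A=k/3 + 1; B=1; C=k.
Set up (k/3 + 1)·f(k+1) − (1)·f(k) − (k) = 0.
deg f ≤ 0 (via 1,0,1).
Coefficient equations give f(k) = 3.
R(k) = B(k−1)·f(k)/C(k) = 3/k; s_k = R·t_k = -factorial(k + 2)/3**k.
s_(k+1) − s_k = -k*factorial(k + 2)/(3*3**k) = t_k.
Σ_(k=2)^n t_k = s_(n+1) − s_(2) = (-3**(-n - 1)*factorial(n + 3)) − (-8/3), i.e. 8/3 - factorial(n + 3)/(3*3**n).

S(n) = \frac{8}{3} - \frac{3^{- n} \left(n + 3\right)!}{3}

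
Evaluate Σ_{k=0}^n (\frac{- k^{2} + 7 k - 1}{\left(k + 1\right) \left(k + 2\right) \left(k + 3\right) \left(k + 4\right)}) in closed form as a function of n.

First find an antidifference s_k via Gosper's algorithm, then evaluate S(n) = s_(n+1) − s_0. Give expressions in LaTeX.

S(n) = \frac{n^{2} - 1}{n^{3} + 9 n^{2} + 26 n + 24}

Compute t_(k+1)/t_k: get -(k + 1)*(7*k - (k + 1)**2 + 6)/((k + 5)*(k**2 - 7*k + 1)).
A = k + 1, B = k + 5, C = k**2 - 7*k + 1.
Need (k + 1)·f(k+1) − (k + 4)·f(k) = k**2 - 7*k + 1.
deg f ≤ 3 (via 1,1,2).
Coefficient equations give f(k) = -k*(k - 2).
Certificate R = B(k−1)f/C = -k*(k - 2)*(k + 4)/(k**2 - 7*k + 1) gives s_k = k*(k - 2)/((k + 1)*(k + 2)*(k + 3)).
Check: Δs_k = (-k**2 + 7*k - 1)/(k**4 + 10*k**3 + 35*k**2 + 50*k + 24). ✓
Telescope: S(n) = s_(n+1) − s_(0) = (n**2 - 1)/(n**3 + 9*n**2 + 26*n + 24) − (0) = (n**2 - 1)/(n**3 + 9*n**2 + 26*n + 24).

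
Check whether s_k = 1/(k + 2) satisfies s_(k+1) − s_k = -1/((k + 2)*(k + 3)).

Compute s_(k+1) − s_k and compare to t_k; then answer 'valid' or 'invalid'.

s_(k+1) = 1/(k + 3)
s_(k+1) − s_k = -1/((k + 2)*(k + 3))
(s_(k+1) − s_k) − t_k = 0

valid (s_(k+1) − s_k reduces to t_k)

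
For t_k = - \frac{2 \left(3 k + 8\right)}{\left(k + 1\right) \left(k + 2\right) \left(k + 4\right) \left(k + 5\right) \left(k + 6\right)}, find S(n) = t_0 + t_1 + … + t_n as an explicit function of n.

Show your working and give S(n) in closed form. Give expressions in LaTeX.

S(n) = \frac{- n^{3} - 13 n^{2} - 52 n - 40}{10 \left(n^{3} + 13 n^{2} + 52 n + 60\right)}

t_(k+1)/t_k = (k + 1)*(k + 4)*(3*k + 11)/((k + 3)*(k + 7)*(3*k + 8)).
So A=k + 1 and B=k + 7, with C=k**2 + 17*k/3 + 8.
Solve (k + 1)·f(k+1) − (k + 6)·f(k) = k**2 + 17*k/3 + 8.
d = 5 from the (1,1,2) case.
Solving with deg f ≤ 5: f(k) = k*(k + 2)*(k + 3)*(k**2 + 10*k + 29)/60.
Get s_k = R·t_k = k*(-k**2 - 10*k - 29)/(10*(k**3 + 10*k**2 + 29*k + 20)) with R(k) = B(k−1)f(k)/C(k) = k*(k + 2)*(k + 6)*(k**2 + 10*k + 29)/(20*(3*k + 8)).
Verify: 2*(-3*k - 8)/(k**5 + 18*k**4 + 121*k**3 + 372*k**2 + 508*k + 240) matches t_k.
Evaluate: s_(n+1) = (-n**3 - 13*n**2 - 52*n - 40)/(10*(n**3 + 13*n**2 + 52*n + 60)); subtract s_(0) = 0 ⇒ S(n) = (-n**3 - 13*n**2 - 52*n - 40)/(10*(n**3 + 13*n**2 + 52*n + 60)).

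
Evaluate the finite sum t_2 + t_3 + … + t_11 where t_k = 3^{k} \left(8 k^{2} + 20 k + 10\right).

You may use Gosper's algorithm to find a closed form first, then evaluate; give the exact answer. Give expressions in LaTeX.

Σ = 294418188

Step 1: r(k) = 3*(4*k**2 + 18*k + 19)/(4*k**2 + 10*k + 5).
Factor: A=3; B=1; C=k**2 + 5*k/2 + 5/4.
Need (3)·f(k+1) − (1)·f(k) = k**2 + 5*k/2 + 5/4.
Bound: deg f ≤ 2.
Solve for f: f(k) = (2*k**2 - k + 1)/4 (degree 2 ≤ 2).
So s_k = (B(k−1)f/C)·t_k = ((2*k**2 - k + 1)/(4*k**2 + 10*k + 5))·t_k = 2*3**k*(2*k**2 - k + 1).
Δs = 3**k*(8*k**2 + 20*k + 10), as required.
Evaluate s at k=12 and k=2: 294418314 and 126; difference 294418188.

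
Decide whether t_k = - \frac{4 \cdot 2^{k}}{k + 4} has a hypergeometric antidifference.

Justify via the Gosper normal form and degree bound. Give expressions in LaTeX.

t_(k+1)/t_k = 2*(k + 4)/(k + 5).
Factor: A=2*k + 8; B=k + 5; C=1.
Set up (2*k + 8)·f(k+1) − (k + 4)·f(k) − (1) = 0.
d = -1 from the (1,1,0) case.
Negative degree bound (-1): no f exists, t_k not Gosper-summable.

No — key equation has no polynomial f.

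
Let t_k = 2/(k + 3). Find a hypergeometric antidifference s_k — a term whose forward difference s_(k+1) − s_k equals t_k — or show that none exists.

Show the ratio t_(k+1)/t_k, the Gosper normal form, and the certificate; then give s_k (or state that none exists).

none — t_k is not Gosper-summable

Step 1: r(k) = (k + 3)/(k + 4).
So A=k + 3 and B=k + 4, with C=1.
Solve (k + 3)·f(k+1) − (k + 3)·f(k) = 1.
d = 0 from the (1,1,0) case.
Put f(k) = c0: A·f(k+1) − B(k−1)·f(k) − C = -1; need -1 = 0 — inconsistent ⇒ no f, not summable.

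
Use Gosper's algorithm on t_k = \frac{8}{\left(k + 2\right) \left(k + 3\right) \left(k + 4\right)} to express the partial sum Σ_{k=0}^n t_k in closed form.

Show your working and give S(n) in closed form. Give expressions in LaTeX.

S(n) = \frac{2 \left(n^{2} + 7 n + 6\right)}{3 \left(n^{2} + 7 n + 12\right)}

The ratio is (k + 2)/(k + 5).
Gosper form: A/B · C(k+1)/C(k) with A=k + 2, B=k + 5, C=1.
f must satisfy (k + 2)·f(k+1) − (k + 4)·f(k) = 1.
Bound: deg f ≤ 2.
Match coefficients ⇒ f(k) = k*(k + 5)/12.
So s_k = (B(k−1)f/C)·t_k = (k*(k + 4)*(k + 5)/12)·t_k = 2*k*(k + 5)/(3*(k + 2)*(k + 3)).
Verify: 8/(k**3 + 9*k**2 + 26*k + 24) matches t_k.
Σ_(k=0)^n t_k = s_(n+1) − s_(0) = (2*(n**2 + 7*n + 6)/(3*(n**2 + 7*n + 12))) − (0), i.e. 2*(n**2 + 7*n + 6)/(3*(n**2 + 7*n + 12)).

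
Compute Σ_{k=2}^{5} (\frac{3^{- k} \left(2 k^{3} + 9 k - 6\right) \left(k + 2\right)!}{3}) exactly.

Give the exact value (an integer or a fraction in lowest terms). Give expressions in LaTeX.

The ratio is (k + 3)*(9*k + 2*(k + 1)**3 + 3)/(3*(2*k**3 + 9*k - 6)).
Factor: A=k/3 + 1; B=1; C=k**3 + 9*k/2 - 3.
Set up (k/3 + 1)·f(k+1) − (1)·f(k) − (k**3 + 9*k/2 - 3) = 0.
Bound: deg f ≤ 2.
Coefficient equations give f(k) = 3*(2*k**2 - 4*k - 1)/2.
R(k) = B(k−1)·f(k)/C(k) = 3*(2*k**2 - 4*k - 1)/(2*k**3 + 9*k - 6); s_k = R·t_k = (2*k**2 - 4*k - 1)*factorial(k + 2)/3**k.
Δs = (2*k**3 + 9*k - 6)*factorial(k + 2)/(3*3**k), as required.
Evaluate s at k=6 and k=2: 210560/81 and -8/3; difference 210776/81.

Σ = 210776/81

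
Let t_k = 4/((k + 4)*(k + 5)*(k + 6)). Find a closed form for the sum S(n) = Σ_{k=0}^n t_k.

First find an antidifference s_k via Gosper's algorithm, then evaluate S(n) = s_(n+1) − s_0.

S(n) = (n**2 + 11*n + 10)/(10*(n**2 + 11*n + 30))

t_(k+1)/t_k = (k + 4)/(k + 7).
Normal form (A,B,C) = (k + 4, k + 7, 1).
Need (k + 4)·f(k+1) − (k + 6)·f(k) = 1.
Degrees (1,1,0) ⇒ d ≤ 2.
Solve for f: f(k) = k*(k + 9)/40 (degree 2 ≤ 2).
R(k) = B(k−1)·f(k)/C(k) = k*(k + 6)*(k + 9)/40; s_k = R·t_k = k*(k + 9)/(10*(k + 4)*(k + 5)).
Verify: 4/(k**3 + 15*k**2 + 74*k + 120) matches t_k.
Evaluate: s_(n+1) = (n**2 + 11*n + 10)/(10*(n**2 + 11*n + 30)); subtract s_(0) = 0 ⇒ S(n) = (n**2 + 11*n + 10)/(10*(n**2 + 11*n + 30)).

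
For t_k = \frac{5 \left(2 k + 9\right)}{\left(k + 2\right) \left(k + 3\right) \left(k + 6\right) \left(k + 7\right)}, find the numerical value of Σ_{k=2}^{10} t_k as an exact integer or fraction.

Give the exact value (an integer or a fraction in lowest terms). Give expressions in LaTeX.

Step 1: r(k) = (k + 2)*(k + 6)*(2*k + 11)/((k + 4)*(k + 8)*(2*k + 9)).
Factor: A=k + 2; B=k + 8; C=k**3 + 27*k**2/2 + 121*k/2 + 90.
Need (k + 2)·f(k+1) − (k + 7)·f(k) = k**3 + 27*k**2/2 + 121*k/2 + 90.
Bound: deg f ≤ 5.
A polynomial solution: f(k) = k*(k + 3)*(k + 4)*(k + 5)*(k + 8)/24.
Certificate R = B(k−1)f/C = k*(k + 3)*(k + 7)*(k + 8)/(12*(2*k + 9)) gives s_k = 5*k*(k + 8)/(12*(k**2 + 8*k + 12)).
Δs = 5*(2*k + 9)/(k**4 + 18*k**3 + 113*k**2 + 288*k + 252), as required.
Sum = s_(11) − s_(2); s_(11) = 1045/2652, s_(2) = 25/96 ⇒ 945/7072.

Σ = 945/7072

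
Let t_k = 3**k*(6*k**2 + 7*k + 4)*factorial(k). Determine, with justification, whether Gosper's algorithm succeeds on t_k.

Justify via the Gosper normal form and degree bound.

Yes. s_k = 3**k*(2*k - 1)*factorial(k).

Step 1: r(k) = 3*(6*k**3 + 25*k**2 + 36*k + 17)/(6*k**2 + 7*k + 4).
Gosper form: A/B · C(k+1)/C(k) with A=3*k + 3, B=1, C=k**2 + 7*k/6 + 2/3.
Solve (3*k + 3)·f(k+1) − (1)·f(k) = k**2 + 7*k/6 + 2/3.
From deg A=1, deg B=0, deg C=2: d=1.
Match coefficients ⇒ f(k) = (2*k - 1)/6.
R(k) = B(k−1)·f(k)/C(k) = (2*k - 1)/(6*k**2 + 7*k + 4); s_k = R·t_k = 3**k*(2*k - 1)*factorial(k).
Verify: 3**k*(6*k**2 + 7*k + 4)*factorial(k) matches t_k.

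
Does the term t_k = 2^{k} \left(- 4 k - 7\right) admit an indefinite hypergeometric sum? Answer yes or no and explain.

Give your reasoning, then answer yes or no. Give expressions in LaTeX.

Yes. s_k = 2^{k} \left(1 - 4 k\right).

The ratio is 2*(4*k + 11)/(4*k + 7).
Take A(k)=2, B(k)=1, C(k)=k + 7/4.
Solve (2)·f(k+1) − (1)·f(k) = k + 7/4.
d = 1 from the (0,0,1) case.
Coefficient equations give f(k) = (4*k - 1)/4.
Then R = B(k−1)f/C = (4*k - 1)/(4*k + 7), so s_k = R(k)·t_k = 2**k*(1 - 4*k).
s_(k+1) − s_k = 2**k*(-4*k - 7) = t_k.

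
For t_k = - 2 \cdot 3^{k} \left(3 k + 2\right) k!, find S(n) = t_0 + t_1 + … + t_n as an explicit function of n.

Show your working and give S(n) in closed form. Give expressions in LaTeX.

Ratio r(k) = 3*(k + 1)*(3*k + 5)/(3*k + 2).
Gosper form: A/B · C(k+1)/C(k) with A=3*k + 3, B=1, C=k + 2/3.
f must satisfy (3*k + 3)·f(k+1) − (1)·f(k) = k + 2/3.
deg f ≤ 0 (via 1,0,1).
Coefficient equations give f(k) = 1/3.
Get s_k = R·t_k = -2*3**k*factorial(k) with R(k) = B(k−1)f(k)/C(k) = 1/(3*k + 2).
s_(k+1) − s_k = -2*3**k*(3*k + 2)*factorial(k) = t_k.
Σ_(k=0)^n t_k = s_(n+1) − s_(0) = (-6*3**n*factorial(n + 1)) − (-2), i.e. -6*3**n*factorial(n + 1) + 2.

S(n) = - 6 \cdot 3^{n} \left(n + 1\right)! + 2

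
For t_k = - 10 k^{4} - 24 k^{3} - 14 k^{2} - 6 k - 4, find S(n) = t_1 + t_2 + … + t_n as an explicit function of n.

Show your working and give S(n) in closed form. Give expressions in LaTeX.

Ratio r(k) = (5*k**4 + 32*k**3 + 73*k**2 + 73*k + 29)/(5*k**4 + 12*k**3 + 7*k**2 + 3*k + 2).
A = 1, B = 1, C = k**4 + 12*k**3/5 + 7*k**2/5 + 3*k/5 + 2/5.
Need (1)·f(k+1) − (1)·f(k) = k**4 + 12*k**3/5 + 7*k**2/5 + 3*k/5 + 2/5.
Degrees (0,0,4) ⇒ d ≤ 5.
Match coefficients ⇒ f(k) = k*(2*k**4 + k**3 - 4*k**2 + 2*k + 3)/10.
Get s_k = R·t_k = k*(-2*k**4 - k**3 + 4*k**2 - 2*k - 3) with R(k) = B(k−1)f(k)/C(k) = k*(2*k**4 + k**3 - 4*k**2 + 2*k + 3)/(2*(5*k**4 + 12*k**3 + 7*k**2 + 3*k + 2)).
Δs = -10*k**4 - 24*k**3 - 14*k**2 - 6*k - 4, as required.
Evaluate: s_(n+1) = -2*n**5 - 11*n**4 - 20*n**3 - 16*n**2 - 9*n - 4; subtract s_(1) = -4 ⇒ S(n) = n*(-2*n**4 - 11*n**3 - 20*n**2 - 16*n - 9).

S(n) = n \left(- 2 n^{4} - 11 n^{3} - 20 n^{2} - 16 n - 9\right)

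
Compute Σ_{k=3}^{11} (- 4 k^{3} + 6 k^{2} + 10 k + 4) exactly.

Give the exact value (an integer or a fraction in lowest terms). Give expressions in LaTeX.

Σ = -13716

Step 1: r(k) = (2*k**3 + 3*k**2 - 5*k - 8)/(2*k**3 - 3*k**2 - 5*k - 2).
Normal form (A,B,C) = (1, 1, k**3 - 3*k**2/2 - 5*k/2 - 1).
Key eq: (1)·f(k+1) = (1)·f(k) + (k**3 - 3*k**2/2 - 5*k/2 - 1).
Bound: deg f ≤ 4.
A polynomial solution: f(k) = k**2*(k**2 - 4*k - 1)/4.
Get s_k = R·t_k = k**2*(-k**2 + 4*k + 1) with R(k) = B(k−1)f(k)/C(k) = k**2*(k**2 - 4*k - 1)/(2*(2*k**3 - 3*k**2 - 5*k - 2)).
Δs = -4*k**3 + 6*k**2 + 10*k + 4, as required.
Sum = s_(12) − s_(3); s_(12) = -13680, s_(3) = 36 ⇒ -13716.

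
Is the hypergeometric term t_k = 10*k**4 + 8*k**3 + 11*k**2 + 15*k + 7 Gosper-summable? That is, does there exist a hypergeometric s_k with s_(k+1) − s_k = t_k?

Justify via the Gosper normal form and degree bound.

Step 1: r(k) = (10*k**4 + 48*k**3 + 95*k**2 + 101*k + 51)/(10*k**4 + 8*k**3 + 11*k**2 + 15*k + 7).
A = 1, B = 1, C = k**4 + 4*k**3/5 + 11*k**2/10 + 3*k/2 + 7/10.
Need (1)·f(k+1) − (1)·f(k) = k**4 + 4*k**3/5 + 11*k**2/10 + 3*k/2 + 7/10.
d = 5 from the (0,0,4) case.
Match coefficients ⇒ f(k) = k*(2*k**4 - 3*k**3 + 3*k**2 + 4*k + 1)/10.
Get s_k = R·t_k = k*(2*k**4 - 3*k**3 + 3*k**2 + 4*k + 1) with R(k) = B(k−1)f(k)/C(k) = k*(2*k**4 - 3*k**3 + 3*k**2 + 4*k + 1)/(10*k**4 + 8*k**3 + 11*k**2 + 15*k + 7).
Check: Δs_k = 10*k**4 + 8*k**3 + 11*k**2 + 15*k + 7. ✓

Yes. s_k = k*(2*k**4 - 3*k**3 + 3*k**2 + 4*k + 1).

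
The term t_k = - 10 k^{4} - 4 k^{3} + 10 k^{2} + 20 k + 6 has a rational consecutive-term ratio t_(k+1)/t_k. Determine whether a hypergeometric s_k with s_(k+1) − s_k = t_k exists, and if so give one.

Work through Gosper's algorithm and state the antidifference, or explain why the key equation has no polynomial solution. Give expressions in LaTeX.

The ratio is (5*k**4 + 22*k**3 + 31*k**2 + 6*k - 11)/(5*k**4 + 2*k**3 - 5*k**2 - 10*k - 3).
Factor: A=1; B=1; C=k**4 + 2*k**3/5 - k**2 - 2*k - 3/5.
Need (1)·f(k+1) − (1)·f(k) = k**4 + 2*k**3/5 - k**2 - 2*k - 3/5.
From deg A=0, deg B=0, deg C=4: d=5.
Solving with deg f ≤ 5: f(k) = k*(k**2 - 3*k + 1)*(k**2 + k + 1)/5.
So s_k = (B(k−1)f/C)·t_k = (k*(k**2 - 3*k + 1)*(k**2 + k + 1)/(5*k**4 + 2*k**3 - 5*k**2 - 10*k - 3))·t_k = 2*k*(-k**4 + 2*k**3 + k**2 + 2*k - 1).
Verify: -10*k**4 - 4*k**3 + 10*k**2 + 20*k + 6 matches t_k.

s_k = 2 k \left(- k^{4} + 2 k^{3} + k^{2} + 2 k - 1\right)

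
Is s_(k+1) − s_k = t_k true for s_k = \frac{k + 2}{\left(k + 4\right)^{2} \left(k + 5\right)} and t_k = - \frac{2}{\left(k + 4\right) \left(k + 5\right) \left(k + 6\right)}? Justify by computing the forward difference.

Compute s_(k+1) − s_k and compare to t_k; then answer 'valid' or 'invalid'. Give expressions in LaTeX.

Invalid: residual \frac{2 \left(3 k + 14\right)}{k^{5} + 24 k^{4} + 229 k^{3} + 1086 k^{2} + 2560 k + 2400} ≠ 0.

s_(k+1) = (k + 3)/((k + 5)**2*(k + 6))
s_(k+1) − s_k = (-(k + 2)*(k + 5)*(k + 6) + (k + 3)*(k + 4)**2)/((k + 4)**2*(k + 5)**2*(k + 6))
(s_(k+1) − s_k) − t_k = 2*(3*k + 14)/(k**5 + 24*k**4 + 229*k**3 + 1086*k**2 + 2560*k + 2400)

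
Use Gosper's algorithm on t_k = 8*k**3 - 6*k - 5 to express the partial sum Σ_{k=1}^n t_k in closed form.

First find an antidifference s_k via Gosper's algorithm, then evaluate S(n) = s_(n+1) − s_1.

S(n) = n*(2*n**3 + 4*n**2 - n - 8)

Ratio r(k) = (6*k - 8*(k + 1)**3 + 11)/(-8*k**3 + 6*k + 5).
Factor: A=1; B=1; C=k**3 - 3*k/4 - 5/8.
Need (1)·f(k+1) − (1)·f(k) = k**3 - 3*k/4 - 5/8.
From deg A=0, deg B=0, deg C=3: d=4.
Solving with deg f ≤ 4: f(k) = k*(2*k**3 - 4*k**2 - k - 2)/8.
So s_k = (B(k−1)f/C)·t_k = (k*(2*k**3 - 4*k**2 - k - 2)/(8*k**3 - 6*k - 5))·t_k = k*(2*k**3 - 4*k**2 - k - 2).
Check: Δs_k = 8*k**3 - 6*k - 5. ✓
Evaluate: s_(n+1) = 2*n**4 + 4*n**3 - n**2 - 8*n - 5; subtract s_(1) = -5 ⇒ S(n) = n*(2*n**3 + 4*n**2 - n - 8).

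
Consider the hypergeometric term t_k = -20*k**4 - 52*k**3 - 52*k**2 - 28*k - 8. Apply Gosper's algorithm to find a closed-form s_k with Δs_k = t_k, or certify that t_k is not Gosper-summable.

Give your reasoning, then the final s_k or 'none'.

The ratio is (5*k**4 + 33*k**3 + 82*k**2 + 92*k + 40)/(5*k**4 + 13*k**3 + 13*k**2 + 7*k + 2).
Take A(k)=1, B(k)=1, C(k)=k**4 + 13*k**3/5 + 13*k**2/5 + 7*k/5 + 2/5.
Need (1)·f(k+1) − (1)·f(k) = k**4 + 13*k**3/5 + 13*k**2/5 + 7*k/5 + 2/5.
Bound: deg f ≤ 5.
Solve for f: f(k) = k*(k + 1)*(4*k**3 - k**2 - k + 2)/20 (degree 5 ≤ 5).
Then R = B(k−1)f/C = k*(4*k**3 - k**2 - k + 2)/(4*(k + 1)*(5*k**2 + 3*k + 2)), so s_k = R(k)·t_k = k*(-4*k**4 - 3*k**3 + 2*k**2 - k - 2).
Verify: -20*k**4 - 52*k**3 - 52*k**2 - 28*k - 8 matches t_k.

s_k = k*(-4*k**4 - 3*k**3 + 2*k**2 - k - 2)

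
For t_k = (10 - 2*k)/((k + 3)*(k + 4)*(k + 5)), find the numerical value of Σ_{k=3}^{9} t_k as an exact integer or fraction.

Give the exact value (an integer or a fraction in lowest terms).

r(k) = (k - 4)*(k + 3)/((k - 5)*(k + 6)) after simplifying.
Factor: A=k + 3; B=k + 6; C=k - 5.
Key eq: (k + 3)·f(k+1) = (k + 5)·f(k) + (k - 5).
deg f ≤ 2 (via 1,1,1).
Solving with deg f ≤ 2: f(k) = -k*(k + 19)/12.
Then R = B(k−1)f/C = -k*(k + 5)*(k + 19)/(12*(k - 5)), so s_k = R(k)·t_k = k*(k + 19)/(6*(k + 3)*(k + 4)).
Verify: 2*(5 - k)/(k**3 + 12*k**2 + 47*k + 60) matches t_k.
Σ_(k=3)^(9) t_k = s_(10) − s_(3) = 145/546 − (11/42) = 1/273.

Σ = 1/273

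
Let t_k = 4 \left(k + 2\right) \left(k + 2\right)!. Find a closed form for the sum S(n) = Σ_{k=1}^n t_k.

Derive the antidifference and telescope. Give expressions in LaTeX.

t_(k+1)/t_k = (k + 3)**2/(k + 2).
Factor: A=k + 3; B=1; C=k + 2.
Solve (k + 3)·f(k+1) − (1)·f(k) = k + 2.
deg f ≤ 0 (via 1,0,1).
Solve for f: f(k) = 1 (degree 0 ≤ 0).
Certificate R = B(k−1)f/C = 1/(k + 2) gives s_k = 4*factorial(k + 2).
Check: Δs_k = 4*(k + 2)*factorial(k + 2). ✓
Σ_(k=1)^n t_k = s_(n+1) − s_(1) = (4*factorial(n + 3)) − (24), i.e. 4*factorial(n + 3) - 24.

S(n) = 4 \left(n + 3\right)! - 24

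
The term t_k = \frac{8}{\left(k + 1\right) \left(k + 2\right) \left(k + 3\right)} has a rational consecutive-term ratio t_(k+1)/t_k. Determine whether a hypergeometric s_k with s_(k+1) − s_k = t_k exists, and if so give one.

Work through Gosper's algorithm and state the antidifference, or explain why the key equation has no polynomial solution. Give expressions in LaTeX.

t_(k+1)/t_k = (k + 1)/(k + 4).
Factor: A=k + 1; B=k + 4; C=1.
Set up (k + 1)·f(k+1) − (k + 3)·f(k) − (1) = 0.
deg f ≤ 2 (via 1,1,0).
Match coefficients ⇒ f(k) = k*(k + 3)/4.
Then R = B(k−1)f/C = k*(k + 3)**2/4, so s_k = R(k)·t_k = 2*k*(k + 3)/((k + 1)*(k + 2)).
Verify: 8/(k**3 + 6*k**2 + 11*k + 6) matches t_k.

s_k = \frac{2 k \left(k + 3\right)}{\left(k + 1\right) \left(k + 2\right)}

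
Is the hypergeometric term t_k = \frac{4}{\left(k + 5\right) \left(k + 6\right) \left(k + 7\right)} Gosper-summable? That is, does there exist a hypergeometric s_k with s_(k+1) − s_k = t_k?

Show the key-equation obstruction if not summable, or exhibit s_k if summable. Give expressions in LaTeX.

Yes. s_k = \frac{k \left(k + 11\right)}{15 \left(k + 5\right) \left(k + 6\right)}.

Ratio r(k) = (k + 5)/(k + 8).
Take A(k)=k + 5, B(k)=k + 8, C(k)=1.
f must satisfy (k + 5)·f(k+1) − (k + 7)·f(k) = 1.
From deg A=1, deg B=1, deg C=0: d=2.
Solving with deg f ≤ 2: f(k) = k*(k + 11)/60.
Get s_k = R·t_k = k*(k + 11)/(15*(k + 5)*(k + 6)) with R(k) = B(k−1)f(k)/C(k) = k*(k + 7)*(k + 11)/60.
Verify: 4/(k**3 + 18*k**2 + 107*k + 210) matches t_k.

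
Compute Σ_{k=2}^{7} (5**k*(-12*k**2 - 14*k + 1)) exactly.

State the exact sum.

t_(k+1)/t_k = 5*(12*k**2 + 38*k + 25)/(12*k**2 + 14*k - 1).
Factor: A=5; B=1; C=k**2 + 7*k/6 - 1/12.
Need (5)·f(k+1) − (1)·f(k) = k**2 + 7*k/6 - 1/12.
d = 2 from the (0,0,2) case.
Coefficient equations give f(k) = (k - 1)*(3*k - 1)/12.
Then R = B(k−1)f/C = (k - 1)*(3*k - 1)/(12*k**2 + 14*k - 1), so s_k = R(k)·t_k = 5**k*(-3*k**2 + 4*k - 1).
Δs = 5**k*(-12*k**2 - 14*k + 1), as required.
Σ_(k=2)^(7) t_k = s_(8) − s_(2) = -62890625 − (-125) = -62890500.

Σ = -62890500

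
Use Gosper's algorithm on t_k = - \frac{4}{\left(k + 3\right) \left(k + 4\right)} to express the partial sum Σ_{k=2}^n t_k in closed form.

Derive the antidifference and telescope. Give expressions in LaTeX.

S(n) = \frac{4 \left(1 - n\right)}{5 \left(n + 4\right)}

Step 1: r(k) = (k + 3)/(k + 5).
Gosper form: A/B · C(k+1)/C(k) with A=k + 3, B=k + 5, C=1.
Need (k + 3)·f(k+1) − (k + 4)·f(k) = 1.
Bound: deg f ≤ 1.
Coefficient equations give f(k) = k/3.
R(k) = B(k−1)·f(k)/C(k) = k*(k + 4)/3; s_k = R·t_k = -4*k/(3*k + 9).
s_(k+1) − s_k = -4/(k**2 + 7*k + 12) = t_k.
Σ_(k=2)^n t_k = s_(n+1) − s_(2) = (4*(-n - 1)/(3*(n + 4))) − (-8/15), i.e. 4*(1 - n)/(5*(n + 4)).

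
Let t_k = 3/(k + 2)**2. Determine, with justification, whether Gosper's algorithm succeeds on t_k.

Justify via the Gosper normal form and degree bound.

No. Not Gosper-summable.

The ratio is (k + 2)**2/(k + 3)**2.
Normal form (A,B,C) = (k**2 + 4*k + 4, k**2 + 6*k + 9, 1).
f must satisfy (k**2 + 4*k + 4)·f(k+1) − (k**2 + 4*k + 4)·f(k) = 1.
From deg A=2, deg B=2, deg C=0: d=0.
Put f(k) = c0: A·f(k+1) − B(k−1)·f(k) − C = -1; need -1 = 0 — inconsistent ⇒ no f, not summable.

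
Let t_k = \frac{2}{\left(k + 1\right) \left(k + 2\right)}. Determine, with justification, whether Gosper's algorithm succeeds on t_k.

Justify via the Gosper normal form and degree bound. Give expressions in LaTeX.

Yes. s_k = \frac{2 k}{k + 1}.

Ratio r(k) = (k + 1)/(k + 3).
A = k + 1, B = k + 3, C = 1.
Need (k + 1)·f(k+1) − (k + 2)·f(k) = 1.
Bound: deg f ≤ 1.
Coefficient equations give f(k) = k.
R(k) = B(k−1)·f(k)/C(k) = k*(k + 2); s_k = R·t_k = 2*k/(k + 1).
Verify: 2/(k**2 + 3*k + 2) matches t_k.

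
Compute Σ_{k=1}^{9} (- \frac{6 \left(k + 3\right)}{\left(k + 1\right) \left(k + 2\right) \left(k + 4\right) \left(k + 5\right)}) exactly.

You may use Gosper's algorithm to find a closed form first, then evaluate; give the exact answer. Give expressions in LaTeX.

Σ = -108/385

Step 1: r(k) = (k + 1)*(k + 4)**2/((k + 3)**2*(k + 6)).
Gosper form: A/B · C(k+1)/C(k) with A=k + 1, B=k + 6, C=k**2 + 6*k + 9.
Key eq: (k + 1)·f(k+1) = (k + 5)·f(k) + (k**2 + 6*k + 9).
Bound: deg f ≤ 4.
Coefficient equations give f(k) = k*(k + 2)*(k + 3)*(k + 5)/8.
Certificate R = B(k−1)f/C = k*(k + 2)*(k + 5)**2/(8*(k + 3)) gives s_k = 3*k*(-k - 5)/(4*(k**2 + 5*k + 4)).
Δs = 6*(-k - 3)/(k**4 + 12*k**3 + 49*k**2 + 78*k + 40), as required.
Sum = s_(10) − s_(1); s_(10) = -225/308, s_(1) = -9/20 ⇒ -108/385.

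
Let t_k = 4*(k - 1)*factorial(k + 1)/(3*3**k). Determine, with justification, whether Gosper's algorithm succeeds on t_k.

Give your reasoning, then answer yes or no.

Yes. s_k = 4*factorial(k + 1)/3**k.

The ratio is k*(k + 2)/(3*(k - 1)).
So A=k/3 + 2/3 and B=1, with C=k - 1.
f must satisfy (k/3 + 2/3)·f(k+1) − (1)·f(k) = k - 1.
Bound: deg f ≤ 0.
Solving with deg f ≤ 0: f(k) = 3.
Then R = B(k−1)f/C = 3/(k - 1), so s_k = R(k)·t_k = 4*factorial(k + 1)/3**k.
s_(k+1) − s_k = 4*(k - 1)*factorial(k + 1)/(3*3**k) = t_k.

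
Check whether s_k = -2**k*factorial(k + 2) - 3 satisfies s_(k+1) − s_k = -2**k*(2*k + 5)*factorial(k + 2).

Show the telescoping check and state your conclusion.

s_(k+1) = -2**(k + 1)*factorial(k + 3) - 3
s_(k+1) − s_k = -2**k*(2*k + 5)*factorial(k + 2)
(s_(k+1) − s_k) − t_k = 0

Valid — Δs_k = t_k.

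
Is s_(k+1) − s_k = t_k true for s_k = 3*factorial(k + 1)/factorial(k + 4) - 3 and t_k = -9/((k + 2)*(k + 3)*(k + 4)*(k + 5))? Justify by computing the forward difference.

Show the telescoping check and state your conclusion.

valid (s_(k+1) − s_k reduces to t_k)

s_(k+1) = 3*factorial(k + 2)/factorial(k + 5) - 3
s_(k+1) − s_k = -9/((k + 2)*(k + 3)*(k + 4)*(k + 5))
(s_(k+1) − s_k) − t_k = 0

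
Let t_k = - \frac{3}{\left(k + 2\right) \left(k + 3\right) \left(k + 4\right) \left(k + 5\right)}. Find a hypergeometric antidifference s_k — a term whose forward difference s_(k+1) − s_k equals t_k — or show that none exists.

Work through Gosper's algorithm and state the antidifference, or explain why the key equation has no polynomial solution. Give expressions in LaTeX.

s_k = \frac{k \left(- k^{2} - 9 k - 26\right)}{24 \left(k + 2\right) \left(k + 3\right) \left(k + 4\right)}

Ratio r(k) = (k + 2)/(k + 6).
A = k + 2, B = k + 6, C = 1.
Set up (k + 2)·f(k+1) − (k + 5)·f(k) − (1) = 0.
From deg A=1, deg B=1, deg C=0: d=3.
Coefficient equations give f(k) = k*(k**2 + 9*k + 26)/72.
So s_k = (B(k−1)f/C)·t_k = (k*(k + 5)*(k**2 + 9*k + 26)/72)·t_k = k*(-k**2 - 9*k - 26)/(24*(k + 2)*(k + 3)*(k + 4)).
Check: Δs_k = -3/(k**4 + 14*k**3 + 71*k**2 + 154*k + 120). ✓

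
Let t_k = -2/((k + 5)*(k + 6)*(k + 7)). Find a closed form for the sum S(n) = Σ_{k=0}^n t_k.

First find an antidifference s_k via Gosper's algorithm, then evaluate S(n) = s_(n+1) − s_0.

S(n) = (-n**2 - 13*n - 12)/(30*(n**2 + 13*n + 42))

t_(k+1)/t_k = (k + 5)/(k + 8).
Normal form (A,B,C) = (k + 5, k + 8, 1).
Key eq: (k + 5)·f(k+1) = (k + 7)·f(k) + (1).
d = 2 from the (1,1,0) case.
Solve for f: f(k) = k*(k + 11)/60 (degree 2 ≤ 2).
So s_k = (B(k−1)f/C)·t_k = (k*(k + 7)*(k + 11)/60)·t_k = k*(-k - 11)/(30*(k + 5)*(k + 6)).
s_(k+1) − s_k = -2/(k**3 + 18*k**2 + 107*k + 210) = t_k.
Σ_(k=0)^n t_k = s_(n+1) − s_(0) = ((-n**2 - 13*n - 12)/(30*(n**2 + 13*n + 42))) − (0), i.e. (-n**2 - 13*n - 12)/(30*(n**2 + 13*n + 42)).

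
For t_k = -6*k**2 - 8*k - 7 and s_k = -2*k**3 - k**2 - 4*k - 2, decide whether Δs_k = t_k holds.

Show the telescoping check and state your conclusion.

s_(k+1) = -2*k**3 - 7*k**2 - 12*k - 9
s_(k+1) − s_k = -6*k**2 - 8*k - 7
(s_(k+1) − s_k) − t_k = 0

valid (s_(k+1) − s_k reduces to t_k)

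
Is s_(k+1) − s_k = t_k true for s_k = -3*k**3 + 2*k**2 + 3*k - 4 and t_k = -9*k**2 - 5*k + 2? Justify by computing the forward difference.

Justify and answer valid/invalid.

valid (s_(k+1) − s_k reduces to t_k)

s_(k+1) = -3*k**3 - 7*k**2 - 2*k - 2
s_(k+1) − s_k = -9*k**2 - 5*k + 2
(s_(k+1) − s_k) − t_k = 0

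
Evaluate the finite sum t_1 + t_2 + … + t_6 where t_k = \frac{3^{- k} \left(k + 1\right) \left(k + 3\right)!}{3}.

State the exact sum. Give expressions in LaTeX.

Σ = 44584/27

r(k) = (k + 2)*(k + 4)/(3*(k + 1)) after simplifying.
Factor: A=k/3 + 4/3; B=1; C=k + 1.
f must satisfy (k/3 + 4/3)·f(k+1) − (1)·f(k) = k + 1.
d = 0 from the (1,0,1) case.
Match coefficients ⇒ f(k) = 3.
R(k) = B(k−1)·f(k)/C(k) = 3/(k + 1); s_k = R·t_k = factorial(k + 3)/3**k.
Δs = (k + 1)*factorial(k + 3)/(3*3**k), as required.
Evaluate s at k=7 and k=1: 44800/27 and 8; difference 44584/27.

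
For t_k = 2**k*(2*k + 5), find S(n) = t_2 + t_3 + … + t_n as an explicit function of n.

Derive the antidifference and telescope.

S(n) = 4*2**n*n + 6*2**n - 20

t_(k+1)/t_k = 2*(2*k + 7)/(2*k + 5).
A = 2, B = 1, C = k + 5/2.
Solve (2)·f(k+1) − (1)·f(k) = k + 5/2.
deg f ≤ 1 (via 0,0,1).
Coefficient equations give f(k) = (2*k + 1)/2.
So s_k = (B(k−1)f/C)·t_k = ((2*k + 1)/(2*k + 5))·t_k = 2**k*(2*k + 1).
Check: Δs_k = 2**k*(2*k + 5). ✓
Σ_(k=2)^n t_k = s_(n+1) − s_(2) = (2**(n + 1)*(2*n + 3)) − (20), i.e. 4*2**n*n + 6*2**n - 20.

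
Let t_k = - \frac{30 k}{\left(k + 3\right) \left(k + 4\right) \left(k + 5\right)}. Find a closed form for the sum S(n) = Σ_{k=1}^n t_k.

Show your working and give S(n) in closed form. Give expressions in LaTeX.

Step 1: r(k) = (k + 1)*(k + 3)/(k*(k + 6)).
Gosper form: A/B · C(k+1)/C(k) with A=k + 3, B=k + 6, C=k.
Set up (k + 3)·f(k+1) − (k + 5)·f(k) − (k) = 0.
From deg A=1, deg B=1, deg C=1: d=2.
Match coefficients ⇒ f(k) = k*(k - 1)/8.
R(k) = B(k−1)·f(k)/C(k) = (k - 1)*(k + 5)/8; s_k = R·t_k = 15*k*(1 - k)/(4*(k + 3)*(k + 4)).
Check: Δs_k = -30*k/(k**3 + 12*k**2 + 47*k + 60). ✓
Evaluate: s_(n+1) = 15*n*(-n - 1)/(4*(n**2 + 9*n + 20)); subtract s_(1) = 0 ⇒ S(n) = 15*n*(-n - 1)/(4*(n**2 + 9*n + 20)).

S(n) = \frac{15 n \left(- n - 1\right)}{4 \left(n^{2} + 9 n + 20\right)}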